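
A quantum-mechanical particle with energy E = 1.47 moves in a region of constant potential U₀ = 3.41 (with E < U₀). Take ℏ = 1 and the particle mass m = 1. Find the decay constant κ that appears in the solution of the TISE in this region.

κ = 1.97

Since E < U₀ the TISE in this region is ψ'' = κ²ψ with κ = √(2m(U₀ − E))/ℏ.
κ = √(2 × 1 × 1.94) = 1.970.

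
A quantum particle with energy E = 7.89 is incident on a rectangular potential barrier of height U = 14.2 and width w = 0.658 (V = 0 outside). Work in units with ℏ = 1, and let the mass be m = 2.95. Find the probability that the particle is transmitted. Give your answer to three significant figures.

Since E < U the interior solution is evanescent with decay constant κ = √(2m(U − E))/ℏ = 6.102.
κw = 4.015, sinh(κw) = 27.70.
Matching ψ, ψ′ at both faces gives T = [1 + U² sinh²(κw) / (4E(U − E))]⁻¹ = 1/777.8 = 0.00129.

T = 0.00129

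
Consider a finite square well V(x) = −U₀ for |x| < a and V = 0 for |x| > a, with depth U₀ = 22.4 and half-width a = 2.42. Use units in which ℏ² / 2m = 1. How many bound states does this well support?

The dimensionless depth is z₀ = a√(2mU₀)/ℏ = 2.42 × √(22.40) = 11.45.
A new bound state (alternating even/odd) appears each time z₀ passes a multiple of π/2, so N = ⌊2z₀/π⌋ + 1 = ⌊7.292⌋ + 1 = 8.

N = 8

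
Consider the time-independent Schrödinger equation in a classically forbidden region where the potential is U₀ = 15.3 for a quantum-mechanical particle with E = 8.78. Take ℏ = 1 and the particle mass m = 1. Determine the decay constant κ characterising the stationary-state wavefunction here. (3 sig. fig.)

κ = 3.61

Since E < U₀ the TISE in this region is ψ'' = κ²ψ with κ = √(2m(U₀ − E))/ℏ.
κ = √(2 × 1 × 6.52) = 3.611.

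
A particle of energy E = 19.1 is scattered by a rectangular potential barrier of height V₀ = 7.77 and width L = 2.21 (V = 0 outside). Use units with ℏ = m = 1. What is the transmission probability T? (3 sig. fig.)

E > V₀: inside the barrier k₂ = √(2m(E − V₀))/ℏ = 4.760, k₂L = 10.52.
T = [1 + V₀² sin²(k₂L) / (4E(E − V₀))]⁻¹ = 1/1.055 = 0.948.

T = 0.948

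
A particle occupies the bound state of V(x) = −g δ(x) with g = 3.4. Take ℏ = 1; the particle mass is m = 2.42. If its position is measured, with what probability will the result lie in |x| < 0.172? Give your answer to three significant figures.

P = 0.941

The normalised bound state is ψ = √κ e^{−κ|x|} with κ = mg/ℏ² = 8.228.
P(|x| < d) = ∫_{−d}^{d} κ e^{−2κ|x|} dx = 1 − e^{−2κd} = 1 − e^{−2.830} = 0.9410.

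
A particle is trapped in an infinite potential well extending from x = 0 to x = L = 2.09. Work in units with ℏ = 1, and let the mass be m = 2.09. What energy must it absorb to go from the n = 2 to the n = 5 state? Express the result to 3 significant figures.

E_n = n²π²ℏ²/(2mL²), so ΔE = (5² − 2²) π²ℏ²/(2mL²).
ΔE = 21 × π² / (2 × 2.09 × 2.09²) = 11.35.

ΔE = 11.4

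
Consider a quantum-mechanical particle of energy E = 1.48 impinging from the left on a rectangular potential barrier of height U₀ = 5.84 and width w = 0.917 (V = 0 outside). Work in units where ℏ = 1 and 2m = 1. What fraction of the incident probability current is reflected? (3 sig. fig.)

R = 0.936

Since E < U₀ the interior solution is evanescent with decay constant κ = √(2m(U₀ − E))/ℏ = 2.088.
κw = 1.915, sinh(κw) = 3.319.
Matching ψ, ψ′ at both faces gives T = [1 + U₀² sinh²(κw) / (4E(U₀ − E))]⁻¹ = 1/15.56 = 0.0643.
R = 1 − T = 0.936.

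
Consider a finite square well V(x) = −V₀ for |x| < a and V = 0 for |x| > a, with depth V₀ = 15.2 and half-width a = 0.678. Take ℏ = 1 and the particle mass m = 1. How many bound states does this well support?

N = 3

Define the well-strength parameter z₀ = (a/ℏ)√(2mV₀) = 0.678 × √(2·1·15.2) = 3.738.
A new bound state (alternating even/odd) appears each time z₀ passes a multiple of π/2, so N = ⌊2z₀/π⌋ + 1 = ⌊2.380⌋ + 1 = 3.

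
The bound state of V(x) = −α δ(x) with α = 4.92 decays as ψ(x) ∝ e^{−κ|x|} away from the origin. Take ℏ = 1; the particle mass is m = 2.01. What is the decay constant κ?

κ = 9.89

Integrating the TISE across x = 0 gives the cusp condition ψ'(0⁺) − ψ'(0⁻) = −(2mα/ℏ²)ψ(0).
With ψ ∝ e^{−κ|x|} this yields −2κ = −2mα/ℏ², so κ = mα/ℏ² = 9.889.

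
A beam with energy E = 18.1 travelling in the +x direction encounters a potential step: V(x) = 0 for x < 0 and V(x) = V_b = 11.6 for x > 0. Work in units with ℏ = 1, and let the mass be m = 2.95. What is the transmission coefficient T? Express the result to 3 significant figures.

On each side the TISE gives plane waves with k = √(2m(E − V))/ℏ: k₁ = √(2·2.95·18.1) = 10.33, k₂ = √(2·2.95·6.5) = 6.193.
Matching ψ and ψ′ at x = 0 gives r = (k₁ − k₂)/(k₁ + k₂), so R = r² = 0.06279 and T = 1 − R = 0.9372.

T = 0.937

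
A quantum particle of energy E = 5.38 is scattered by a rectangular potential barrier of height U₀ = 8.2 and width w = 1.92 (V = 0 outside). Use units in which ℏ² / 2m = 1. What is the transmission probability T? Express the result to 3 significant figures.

T = 0.00570

Since E < U₀ the interior solution is evanescent with decay constant κ = √(2m(U₀ − E))/ℏ = 1.679.
κw = 3.224, sinh(κw) = 12.55.
Matching ψ, ψ′ at both faces gives T = [1 + U₀² sinh²(κw) / (4E(U₀ − E))]⁻¹ = 1/175.4 = 0.00570.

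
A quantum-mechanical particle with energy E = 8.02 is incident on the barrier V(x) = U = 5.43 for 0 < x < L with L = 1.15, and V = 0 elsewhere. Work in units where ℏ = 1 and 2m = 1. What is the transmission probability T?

T = 0.753

E > U: inside the barrier k₂ = √(2m(E − U))/ℏ = 1.609, k₂L = 1.851.
Matching at both interfaces gives T⁻¹ = 1 + U² sin²(k₂L) / [4E(E − U)] = 1.328, hence T = 0.753.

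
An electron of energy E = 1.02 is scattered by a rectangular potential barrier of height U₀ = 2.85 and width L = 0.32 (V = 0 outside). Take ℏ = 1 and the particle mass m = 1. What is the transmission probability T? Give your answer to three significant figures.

Since E < U₀ the interior solution is evanescent with decay constant κ = √(2m(U₀ − E))/ℏ = 1.913.
κL = 0.6122, sinh(κL) = 0.6512.
The exact tunnelling result is T⁻¹ = 1 + U₀² sinh²(κL) / [4E(U₀ − E)] = 1.461, so T = 0.684.

T = 0.684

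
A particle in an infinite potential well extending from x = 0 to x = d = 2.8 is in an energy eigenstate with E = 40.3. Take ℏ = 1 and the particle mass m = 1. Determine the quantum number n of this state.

n = 8

From E_n = n²π²ℏ²/(2md²) invert to n = √(2md²E)/(πℏ).
n = (2.8/π) × √(2 × 1 × 40.3) = 8.002 → n = 8.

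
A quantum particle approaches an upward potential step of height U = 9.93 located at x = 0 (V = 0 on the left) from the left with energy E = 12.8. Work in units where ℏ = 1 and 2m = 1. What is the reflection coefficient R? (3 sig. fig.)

R = 0.128

On each side the TISE gives plane waves with k = √(2m(E − V))/ℏ: k₁ = √(2·½·12.8) = 3.578, k₂ = √(2·½·2.87) = 1.694.
Matching ψ and ψ′ at x = 0 gives r = (k₁ − k₂)/(k₁ + k₂), so R = r² = 0.1277 and T = 1 − R = 0.8723.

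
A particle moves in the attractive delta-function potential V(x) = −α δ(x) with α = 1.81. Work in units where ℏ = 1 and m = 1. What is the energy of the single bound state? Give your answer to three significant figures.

The bound state is ψ(x) = √κ e^{−κ|x|}. The derivative jump ψ'(0⁺) − ψ'(0⁻) = −(2mα/ℏ²)ψ(0) fixes κ = mα/ℏ² = 1.810.
Then E = −ℏ²κ²/(2m) = −mα²/(2ℏ²) = -1.638.

E = -1.64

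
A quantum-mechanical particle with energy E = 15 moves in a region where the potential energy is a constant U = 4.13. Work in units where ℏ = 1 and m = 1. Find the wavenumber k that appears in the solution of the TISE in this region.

With E > U the solution is oscillatory, ψ ∝ e^{±ikx} with k = √(2m(E − U))/ℏ.
k = √(2 × 1 × 10.87) = 4.663.

k = 4.66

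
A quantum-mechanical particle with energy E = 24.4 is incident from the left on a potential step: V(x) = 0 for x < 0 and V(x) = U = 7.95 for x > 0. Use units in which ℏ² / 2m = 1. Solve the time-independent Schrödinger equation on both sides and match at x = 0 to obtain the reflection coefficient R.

On each side the TISE gives plane waves with k = √(2m(E − V))/ℏ: k₁ = √(2·½·24.4) = 4.940, k₂ = √(2·½·16.45) = 4.056.
Continuity of ψ and ψ′ at the step yields the reflection amplitude r = (k₁ − k₂)/(k₁ + k₂) = 0.09825; thus R = |r|² = 0.009652, T = 0.9903.

R = 0.00965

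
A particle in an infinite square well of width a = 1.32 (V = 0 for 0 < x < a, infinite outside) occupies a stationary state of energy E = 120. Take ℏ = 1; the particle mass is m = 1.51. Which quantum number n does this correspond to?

n = 8

From E_n = n²π²ℏ²/(2ma²) invert to n = √(2ma²E)/(πℏ).
n = (1.32/π) × √(2 × 1.51 × 120) = 7.999 → n = 8.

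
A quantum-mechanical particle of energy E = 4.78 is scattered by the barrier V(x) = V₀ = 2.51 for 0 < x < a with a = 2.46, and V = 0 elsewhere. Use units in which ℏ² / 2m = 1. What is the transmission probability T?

T = 0.960

Above the barrier the interior wavenumber is k₂ = √(2m(E − V₀))/ℏ = 1.507, giving phase k₂a = 3.706.
Matching at both interfaces gives T⁻¹ = 1 + V₀² sin²(k₂a) / [4E(E − V₀)] = 1.042, hence T = 0.960.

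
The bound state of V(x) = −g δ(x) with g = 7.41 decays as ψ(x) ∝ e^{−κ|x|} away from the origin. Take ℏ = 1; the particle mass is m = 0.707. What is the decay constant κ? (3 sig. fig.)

κ = 5.24

Integrating the TISE across x = 0 gives the cusp condition ψ'(0⁺) − ψ'(0⁻) = −(2mg/ℏ²)ψ(0).
With ψ ∝ e^{−κ|x|} this yields −2κ = −2mg/ℏ², so κ = mg/ℏ² = 5.239.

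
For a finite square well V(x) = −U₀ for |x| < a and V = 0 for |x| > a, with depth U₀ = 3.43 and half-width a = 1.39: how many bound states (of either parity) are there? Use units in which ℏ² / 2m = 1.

Define the well-strength parameter z₀ = (a/ℏ)√(2mU₀) = 1.39 × √(2·0.5·3.43) = 2.574.
The even/odd transcendental equations gain one root per π/2 in z₀, giving N = 1 + ⌊2z₀/π⌋ = 1 + ⌊1.639⌋ = 2.

N = 2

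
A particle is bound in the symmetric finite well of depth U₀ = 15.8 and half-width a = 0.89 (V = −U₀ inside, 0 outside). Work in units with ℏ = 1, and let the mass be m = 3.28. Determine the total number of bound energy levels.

Define the well-strength parameter z₀ = (a/ℏ)√(2mU₀) = 0.89 × √(2·3.28·15.8) = 9.061.
A new bound state (alternating even/odd) appears each time z₀ passes a multiple of π/2, so N = ⌊2z₀/π⌋ + 1 = ⌊5.768⌋ + 1 = 6.

N = 6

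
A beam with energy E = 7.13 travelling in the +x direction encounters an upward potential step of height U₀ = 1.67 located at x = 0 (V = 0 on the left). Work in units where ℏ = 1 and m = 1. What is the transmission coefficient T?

T = 0.996

On each side the TISE gives plane waves with k = √(2m(E − V))/ℏ: k₁ = √(2·1·7.13) = 3.776, k₂ = √(2·1·5.46) = 3.305.
Continuity of ψ and ψ′ at the step yields the reflection amplitude r = (k₁ − k₂)/(k₁ + k₂) = 0.06662; thus R = |r|² = 0.004438, T = 0.9956.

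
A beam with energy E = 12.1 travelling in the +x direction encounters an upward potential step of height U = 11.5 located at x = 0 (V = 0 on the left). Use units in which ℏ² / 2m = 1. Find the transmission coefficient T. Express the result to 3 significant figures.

On each side the TISE gives plane waves with k = √(2m(E − V))/ℏ: k₁ = √(2·½·12.1) = 3.479, k₂ = √(2·½·0.6) = 0.7746.
Continuity of ψ and ψ′ at the step yields the reflection amplitude r = (k₁ − k₂)/(k₁ + k₂) = 0.6357; thus R = |r|² = 0.4042, T = 0.5958.

T = 0.596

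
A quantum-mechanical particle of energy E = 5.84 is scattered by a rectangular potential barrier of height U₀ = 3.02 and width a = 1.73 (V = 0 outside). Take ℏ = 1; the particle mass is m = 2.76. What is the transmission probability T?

E > U₀: inside the barrier k₂ = √(2m(E − U₀))/ℏ = 3.945, k₂a = 6.826.
Matching at both interfaces gives T⁻¹ = 1 + U₀² sin²(k₂a) / [4E(E − U₀)] = 1.037, hence T = 0.964.

T = 0.964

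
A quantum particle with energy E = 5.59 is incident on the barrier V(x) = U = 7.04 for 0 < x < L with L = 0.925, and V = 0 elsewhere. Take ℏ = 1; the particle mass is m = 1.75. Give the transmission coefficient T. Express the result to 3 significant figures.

E < U: inside the barrier ψ ∝ e^{±κx} with κ = √(2m(U − E))/ℏ = 2.253.
κL = 2.084, sinh(κL) = 3.955.
Matching ψ, ψ′ at both faces gives T = [1 + U² sinh²(κL) / (4E(U − E))]⁻¹ = 1/24.91 = 0.0401.

T = 0.0401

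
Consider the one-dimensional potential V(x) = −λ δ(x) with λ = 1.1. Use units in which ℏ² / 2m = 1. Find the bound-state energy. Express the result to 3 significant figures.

The bound state is ψ(x) = √κ e^{−κ|x|}. The derivative jump ψ'(0⁺) − ψ'(0⁻) = −(2mλ/ℏ²)ψ(0) fixes κ = mλ/ℏ² = 0.5500.
Then E = −ℏ²κ²/(2m) = −mλ²/(2ℏ²) = -0.3025.

E = -0.303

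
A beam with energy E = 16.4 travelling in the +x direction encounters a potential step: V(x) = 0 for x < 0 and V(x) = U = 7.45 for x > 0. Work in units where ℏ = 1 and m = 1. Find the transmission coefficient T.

On each side the TISE gives plane waves with k = √(2m(E − V))/ℏ: k₁ = √(2·1·16.4) = 5.727, k₂ = √(2·1·8.95) = 4.231.
Continuity of ψ and ψ′ at the step yields the reflection amplitude r = (k₁ − k₂)/(k₁ + k₂) = 0.1503; thus R = |r|² = 0.02258, T = 0.9774.

T = 0.977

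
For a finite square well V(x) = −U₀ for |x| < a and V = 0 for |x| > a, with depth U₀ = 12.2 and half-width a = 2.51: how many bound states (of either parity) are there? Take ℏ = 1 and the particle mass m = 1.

The dimensionless depth is z₀ = a√(2mU₀)/ℏ = 2.51 × √(24.40) = 12.40.
The even/odd transcendental equations gain one root per π/2 in z₀, giving N = 1 + ⌊2z₀/π⌋ = 1 + ⌊7.893⌋ = 8.

N = 8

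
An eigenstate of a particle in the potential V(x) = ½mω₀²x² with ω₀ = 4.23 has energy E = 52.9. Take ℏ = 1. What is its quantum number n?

n = 12

E_n = ℏω₀(n + ½) ⇒ n = E/(ℏω₀) − ½ = 52.9/4.23 − 0.5 = 12.006 → n = 12.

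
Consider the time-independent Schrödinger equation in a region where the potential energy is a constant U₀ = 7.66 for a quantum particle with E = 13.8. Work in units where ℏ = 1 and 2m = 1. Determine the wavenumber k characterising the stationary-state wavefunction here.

With E > U₀ the solution is oscillatory, ψ ∝ e^{±ikx} with k = √(2m(E − U₀))/ℏ.
k = √(2 × 0.5 × 6.14) = 2.478.

k = 2.48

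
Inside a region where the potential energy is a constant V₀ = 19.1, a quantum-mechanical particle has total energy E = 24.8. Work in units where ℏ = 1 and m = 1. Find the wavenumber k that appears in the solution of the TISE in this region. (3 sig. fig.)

k = 3.38

With E > V₀ the solution is oscillatory, ψ ∝ e^{±ikx} with k = √(2m(E − V₀))/ℏ.
k = √(2 × 1 × 5.7) = 3.376.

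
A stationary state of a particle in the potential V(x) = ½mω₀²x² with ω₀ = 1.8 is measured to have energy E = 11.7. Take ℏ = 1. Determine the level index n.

n = 6

Invert E_n = (n + ½)ℏω₀: n = E/ℏω₀ − ½ = 6.000, so n = 6.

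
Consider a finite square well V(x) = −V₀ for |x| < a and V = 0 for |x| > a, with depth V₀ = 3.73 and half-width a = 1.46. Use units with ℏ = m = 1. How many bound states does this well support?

N = 3

The dimensionless depth is z₀ = a√(2mV₀)/ℏ = 1.46 × √(7.460) = 3.988.
The even/odd transcendental equations gain one root per π/2 in z₀, giving N = 1 + ⌊2z₀/π⌋ = 1 + ⌊2.539⌋ = 3.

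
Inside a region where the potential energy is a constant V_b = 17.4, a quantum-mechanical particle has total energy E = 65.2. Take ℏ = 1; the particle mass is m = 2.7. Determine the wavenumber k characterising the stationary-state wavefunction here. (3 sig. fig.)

With E > V_b the solution is oscillatory, ψ ∝ e^{±ikx} with k = √(2m(E − V_b))/ℏ.
k = √(2 × 2.7 × 47.8) = 16.07.

k = 16.1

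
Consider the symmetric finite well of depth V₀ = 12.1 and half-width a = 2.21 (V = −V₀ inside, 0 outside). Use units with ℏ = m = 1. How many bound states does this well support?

N = 7

Define the well-strength parameter z₀ = (a/ℏ)√(2mV₀) = 2.21 × √(2·1·12.1) = 10.87.
A new bound state (alternating even/odd) appears each time z₀ passes a multiple of π/2, so N = ⌊2z₀/π⌋ + 1 = ⌊6.921⌋ + 1 = 7.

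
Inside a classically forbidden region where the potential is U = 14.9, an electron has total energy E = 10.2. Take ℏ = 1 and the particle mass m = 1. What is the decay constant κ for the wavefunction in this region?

κ = 3.07

Since E < U the TISE in this region is ψ'' = κ²ψ with κ = √(2m(U − E))/ℏ.
κ = √(2 × 1 × 4.7) = 3.066.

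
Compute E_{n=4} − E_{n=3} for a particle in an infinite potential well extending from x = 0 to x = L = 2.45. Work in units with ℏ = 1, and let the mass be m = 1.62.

E_n = n²π²ℏ²/(2mL²), so ΔE = (4² − 3²) π²ℏ²/(2mL²).
ΔE = 7 × π² / (2 × 1.62 × 2.45²) = 3.552.

ΔE = 3.55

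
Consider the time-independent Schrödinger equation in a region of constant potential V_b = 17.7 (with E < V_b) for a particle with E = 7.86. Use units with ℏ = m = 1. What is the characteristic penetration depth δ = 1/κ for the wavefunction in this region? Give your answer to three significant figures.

Since E < V_b the TISE in this region is ψ'' = κ²ψ with κ = √(2m(V_b − E))/ℏ.
κ = √(2 × 1 × 9.84) = 4.436. The penetration depth is δ = 1/κ = 0.225.

δ = 0.225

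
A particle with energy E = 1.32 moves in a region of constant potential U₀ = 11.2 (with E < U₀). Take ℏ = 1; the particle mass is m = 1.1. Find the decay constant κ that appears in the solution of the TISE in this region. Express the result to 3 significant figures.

κ = 4.66

Since E < U₀ the TISE in this region is ψ'' = κ²ψ with κ = √(2m(U₀ − E))/ℏ.
κ = √(2 × 1.1 × 9.88) = 4.662.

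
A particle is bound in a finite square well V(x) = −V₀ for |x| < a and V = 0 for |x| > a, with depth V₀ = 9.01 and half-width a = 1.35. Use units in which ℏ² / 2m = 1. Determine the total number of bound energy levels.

Define the well-strength parameter z₀ = (a/ℏ)√(2mV₀) = 1.35 × √(2·0.5·9.01) = 4.052.
The even/odd transcendental equations gain one root per π/2 in z₀, giving N = 1 + ⌊2z₀/π⌋ = 1 + ⌊2.580⌋ = 3.

N = 3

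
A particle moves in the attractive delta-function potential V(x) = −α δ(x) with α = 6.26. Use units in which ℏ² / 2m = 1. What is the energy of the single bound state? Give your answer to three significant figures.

E = -9.80

For x ≠ 0 the bound state is ψ ∝ e^{−κ|x|}; integrating the TISE across the delta gives the cusp condition 2κ = 2mα/ℏ², so κ = 3.130.
Then E = −ℏ²κ²/(2m) = −mα²/(2ℏ²) = -9.797.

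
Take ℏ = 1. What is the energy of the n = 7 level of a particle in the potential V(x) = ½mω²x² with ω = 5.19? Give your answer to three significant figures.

Using E_n = (n + ½)ℏω: E_7 = 7.5 × 5.19 = 38.93.

E = 38.9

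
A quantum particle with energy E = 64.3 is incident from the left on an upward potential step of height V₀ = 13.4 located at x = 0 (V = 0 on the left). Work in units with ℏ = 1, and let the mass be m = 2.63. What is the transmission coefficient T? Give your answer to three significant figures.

T = 0.997

On each side the TISE gives plane waves with k = √(2m(E − V))/ℏ: k₁ = √(2·2.63·64.3) = 18.39, k₂ = √(2·2.63·50.9) = 16.36.
Continuity of ψ and ψ′ at the step yields the reflection amplitude r = (k₁ − k₂)/(k₁ + k₂) = 0.05836; thus R = |r|² = 0.003406, T = 0.9966.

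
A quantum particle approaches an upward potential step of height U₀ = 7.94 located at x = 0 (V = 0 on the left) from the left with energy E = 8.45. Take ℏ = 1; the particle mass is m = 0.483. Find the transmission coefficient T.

T = 0.633

The wavenumbers are k₁ = √(2mE)/ℏ = 2.857 on the left and k₂ = √(2m(E − U₀))/ℏ = 0.7019 on the right.
Matching ψ and ψ′ at x = 0 gives r = (k₁ − k₂)/(k₁ + k₂), so R = r² = 0.3667 and T = 1 − R = 0.6333.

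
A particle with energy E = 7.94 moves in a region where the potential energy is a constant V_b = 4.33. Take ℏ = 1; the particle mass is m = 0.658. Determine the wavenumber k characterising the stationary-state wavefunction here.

With E > V_b the solution is oscillatory, ψ ∝ e^{±ikx} with k = √(2m(E − V_b))/ℏ.
k = √(2 × 0.658 × 3.61) = 2.180.

k = 2.18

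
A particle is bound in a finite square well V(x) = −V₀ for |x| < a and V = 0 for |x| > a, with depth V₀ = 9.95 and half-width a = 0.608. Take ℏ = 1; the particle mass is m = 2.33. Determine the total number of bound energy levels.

Define the well-strength parameter z₀ = (a/ℏ)√(2mV₀) = 0.608 × √(2·2.33·9.95) = 4.140.
The even/odd transcendental equations gain one root per π/2 in z₀, giving N = 1 + ⌊2z₀/π⌋ = 1 + ⌊2.636⌋ = 3.

N = 3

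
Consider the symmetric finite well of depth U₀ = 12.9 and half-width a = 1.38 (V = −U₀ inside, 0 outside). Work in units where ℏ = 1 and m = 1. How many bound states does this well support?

N = 5

Define the well-strength parameter z₀ = (a/ℏ)√(2mU₀) = 1.38 × √(2·1·12.9) = 7.010.
The even/odd transcendental equations gain one root per π/2 in z₀, giving N = 1 + ⌊2z₀/π⌋ = 1 + ⌊4.462⌋ = 5.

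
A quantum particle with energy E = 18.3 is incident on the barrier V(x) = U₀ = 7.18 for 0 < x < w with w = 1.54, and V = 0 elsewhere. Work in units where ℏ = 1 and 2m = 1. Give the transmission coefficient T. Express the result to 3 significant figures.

T = 0.950

Above the barrier the interior wavenumber is k₂ = √(2m(E − U₀))/ℏ = 3.335, giving phase k₂w = 5.135.
Matching at both interfaces gives T⁻¹ = 1 + U₀² sin²(k₂w) / [4E(E − U₀)] = 1.053, hence T = 0.950.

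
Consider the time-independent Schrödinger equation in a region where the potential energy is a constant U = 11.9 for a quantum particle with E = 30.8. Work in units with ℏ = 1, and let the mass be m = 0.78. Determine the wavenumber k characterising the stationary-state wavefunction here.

With E > U the solution is oscillatory, ψ ∝ e^{±ikx} with k = √(2m(E − U))/ℏ.
k = √(2 × 0.78 × 18.9) = 5.430.

k = 5.43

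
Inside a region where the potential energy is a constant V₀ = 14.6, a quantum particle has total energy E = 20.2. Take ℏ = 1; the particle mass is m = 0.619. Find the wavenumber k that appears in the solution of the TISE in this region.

k = 2.63

With E > V₀ the solution is oscillatory, ψ ∝ e^{±ikx} with k = √(2m(E − V₀))/ℏ.
k = √(2 × 0.619 × 5.6) = 2.633.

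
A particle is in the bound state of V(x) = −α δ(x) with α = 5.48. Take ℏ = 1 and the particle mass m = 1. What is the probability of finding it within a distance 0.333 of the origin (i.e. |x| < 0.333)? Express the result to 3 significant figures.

The normalised bound state is ψ = √κ e^{−κ|x|} with κ = mα/ℏ² = 5.480.
P(|x| < d) = ∫_{−d}^{d} κ e^{−2κ|x|} dx = 1 − e^{−2κd} = 1 − e^{−3.650} = 0.9740.

P = 0.974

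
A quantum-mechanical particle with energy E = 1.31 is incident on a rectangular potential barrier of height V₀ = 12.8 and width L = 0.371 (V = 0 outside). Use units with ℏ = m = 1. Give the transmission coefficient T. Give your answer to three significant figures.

T = 0.0425

E < V₀: inside the barrier ψ ∝ e^{±κx} with κ = √(2m(V₀ − E))/ℏ = 4.794.
κL = 1.778, sinh(κL) = 2.876.
The exact tunnelling result is T⁻¹ = 1 + V₀² sinh²(κL) / [4E(V₀ − E)] = 23.51, so T = 0.0425.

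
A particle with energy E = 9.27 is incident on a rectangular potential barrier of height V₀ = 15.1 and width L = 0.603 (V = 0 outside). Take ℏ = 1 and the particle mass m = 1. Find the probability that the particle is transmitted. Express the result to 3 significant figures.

E < V₀: inside the barrier ψ ∝ e^{±κx} with κ = √(2m(V₀ − E))/ℏ = 3.415.
κL = 2.059, sinh(κL) = 3.855.
Matching ψ, ψ′ at both faces gives T = [1 + V₀² sinh²(κL) / (4E(V₀ − E))]⁻¹ = 1/16.68 = 0.0600.

T = 0.0600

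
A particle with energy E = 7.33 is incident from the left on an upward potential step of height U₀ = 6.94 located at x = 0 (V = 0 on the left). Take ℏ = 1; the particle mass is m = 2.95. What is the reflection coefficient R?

R = 0.391

The wavenumbers are k₁ = √(2mE)/ℏ = 6.576 on the left and k₂ = √(2m(E − U₀))/ℏ = 1.517 on the right.
Matching ψ and ψ′ at x = 0 gives r = (k₁ − k₂)/(k₁ + k₂), so R = r² = 0.3908 and T = 1 − R = 0.6092.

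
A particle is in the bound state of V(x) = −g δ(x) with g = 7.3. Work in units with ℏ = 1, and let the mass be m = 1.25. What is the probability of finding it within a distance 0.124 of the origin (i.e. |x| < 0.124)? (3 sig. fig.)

P = 0.896

The normalised bound state is ψ = √κ e^{−κ|x|} with κ = mg/ℏ² = 9.125.
P(|x| < d) = ∫_{−d}^{d} κ e^{−2κ|x|} dx = 1 − e^{−2κd} = 1 − e^{−2.263} = 0.8960.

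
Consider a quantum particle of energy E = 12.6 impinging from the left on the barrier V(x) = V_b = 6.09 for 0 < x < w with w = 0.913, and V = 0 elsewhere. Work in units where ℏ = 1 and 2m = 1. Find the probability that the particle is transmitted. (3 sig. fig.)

T = 0.944

Above the barrier the interior wavenumber is k₂ = √(2m(E − V_b))/ℏ = 2.551, giving phase k₂w = 2.329.
Matching at both interfaces gives T⁻¹ = 1 + V_b² sin²(k₂w) / [4E(E − V_b)] = 1.060, hence T = 0.944.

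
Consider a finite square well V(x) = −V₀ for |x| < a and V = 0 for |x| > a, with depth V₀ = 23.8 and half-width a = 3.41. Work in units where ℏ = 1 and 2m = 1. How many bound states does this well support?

Define the well-strength parameter z₀ = (a/ℏ)√(2mV₀) = 3.41 × √(2·0.5·23.8) = 16.64.
The even/odd transcendental equations gain one root per π/2 in z₀, giving N = 1 + ⌊2z₀/π⌋ = 1 + ⌊10.59⌋ = 11.

N = 11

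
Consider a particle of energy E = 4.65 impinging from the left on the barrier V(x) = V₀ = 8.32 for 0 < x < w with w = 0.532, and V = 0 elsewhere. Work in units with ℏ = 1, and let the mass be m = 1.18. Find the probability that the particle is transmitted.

Since E < V₀ the interior solution is evanescent with decay constant κ = √(2m(V₀ − E))/ℏ = 2.943.
κw = 1.566, sinh(κw) = 2.288.
The exact tunnelling result is T⁻¹ = 1 + V₀² sinh²(κw) / [4E(V₀ − E)] = 6.311, so T = 0.158.

T = 0.158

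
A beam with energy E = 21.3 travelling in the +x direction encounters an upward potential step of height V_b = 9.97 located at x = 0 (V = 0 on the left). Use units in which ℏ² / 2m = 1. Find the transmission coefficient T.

T = 0.976

On each side the TISE gives plane waves with k = √(2m(E − V))/ℏ: k₁ = √(2·½·21.3) = 4.615, k₂ = √(2·½·11.33) = 3.366.
Matching ψ and ψ′ at x = 0 gives r = (k₁ − k₂)/(k₁ + k₂), so R = r² = 0.02450 and T = 1 − R = 0.9755.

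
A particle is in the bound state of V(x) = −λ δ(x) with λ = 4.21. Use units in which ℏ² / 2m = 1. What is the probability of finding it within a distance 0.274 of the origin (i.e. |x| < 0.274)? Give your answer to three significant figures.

P = 0.684

The normalised bound state is ψ = √κ e^{−κ|x|} with κ = mλ/ℏ² = 2.105.
P(|x| < d) = ∫_{−d}^{d} κ e^{−2κ|x|} dx = 1 − e^{−2κd} = 1 − e^{−1.154} = 0.6845.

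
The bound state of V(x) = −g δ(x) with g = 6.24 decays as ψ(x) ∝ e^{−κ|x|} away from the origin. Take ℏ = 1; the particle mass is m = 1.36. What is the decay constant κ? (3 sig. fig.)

Integrating the TISE across x = 0 gives the cusp condition ψ'(0⁺) − ψ'(0⁻) = −(2mg/ℏ²)ψ(0).
With ψ ∝ e^{−κ|x|} this yields −2κ = −2mg/ℏ², so κ = mg/ℏ² = 8.486.

κ = 8.49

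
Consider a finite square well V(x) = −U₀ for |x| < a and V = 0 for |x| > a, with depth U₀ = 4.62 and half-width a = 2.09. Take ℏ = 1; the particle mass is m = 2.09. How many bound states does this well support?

Define the well-strength parameter z₀ = (a/ℏ)√(2mU₀) = 2.09 × √(2·2.09·4.62) = 9.184.
The even/odd transcendental equations gain one root per π/2 in z₀, giving N = 1 + ⌊2z₀/π⌋ = 1 + ⌊5.847⌋ = 6.

N = 6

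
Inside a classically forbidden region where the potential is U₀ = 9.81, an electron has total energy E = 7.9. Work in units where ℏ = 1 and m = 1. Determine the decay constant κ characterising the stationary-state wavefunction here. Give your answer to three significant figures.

κ = 1.95

Since E < U₀ the TISE in this region is ψ'' = κ²ψ with κ = √(2m(U₀ − E))/ℏ.
κ = √(2 × 1 × 1.91) = 1.954.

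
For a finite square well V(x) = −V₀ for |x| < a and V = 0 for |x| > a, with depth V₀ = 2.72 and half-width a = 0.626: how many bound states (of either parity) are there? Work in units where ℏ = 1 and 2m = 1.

N = 1

The dimensionless depth is z₀ = a√(2mV₀)/ℏ = 0.626 × √(2.720) = 1.032.
A new bound state (alternating even/odd) appears each time z₀ passes a multiple of π/2, so N = ⌊2z₀/π⌋ + 1 = ⌊0.6573⌋ + 1 = 1.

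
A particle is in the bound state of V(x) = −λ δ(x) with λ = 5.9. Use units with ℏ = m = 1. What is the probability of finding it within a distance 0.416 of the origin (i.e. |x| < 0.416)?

The normalised bound state is ψ = √κ e^{−κ|x|} with κ = mλ/ℏ² = 5.900.
P(|x| < d) = ∫_{−d}^{d} κ e^{−2κ|x|} dx = 1 − e^{−2κd} = 1 − e^{−4.909} = 0.9926.

P = 0.993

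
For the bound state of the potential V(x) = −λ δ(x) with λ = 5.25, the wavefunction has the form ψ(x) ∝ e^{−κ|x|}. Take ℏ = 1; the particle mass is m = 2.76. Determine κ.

Integrating the TISE across x = 0 gives the cusp condition ψ'(0⁺) − ψ'(0⁻) = −(2mλ/ℏ²)ψ(0).
With ψ ∝ e^{−κ|x|} this yields −2κ = −2mλ/ℏ², so κ = mλ/ℏ² = 14.49.

κ = 14.5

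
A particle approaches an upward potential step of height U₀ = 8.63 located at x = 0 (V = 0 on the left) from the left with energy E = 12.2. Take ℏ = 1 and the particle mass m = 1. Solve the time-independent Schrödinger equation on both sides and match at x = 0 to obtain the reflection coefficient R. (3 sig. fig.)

R = 0.0887

On each side the TISE gives plane waves with k = √(2m(E − V))/ℏ: k₁ = √(2·1·12.2) = 4.940, k₂ = √(2·1·3.57) = 2.672.
Matching ψ and ψ′ at x = 0 gives r = (k₁ − k₂)/(k₁ + k₂), so R = r² = 0.08875 and T = 1 − R = 0.9113.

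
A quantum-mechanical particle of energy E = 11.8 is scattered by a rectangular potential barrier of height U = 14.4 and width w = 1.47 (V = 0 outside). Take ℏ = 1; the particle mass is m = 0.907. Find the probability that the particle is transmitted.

E < U: inside the barrier ψ ∝ e^{±κx} with κ = √(2m(U − E))/ℏ = 2.172.
κw = 3.192, sinh(κw) = 12.15.
Matching ψ, ψ′ at both faces gives T = [1 + U² sinh²(κw) / (4E(U − E))]⁻¹ = 1/250.6 = 0.00399.

T = 0.00399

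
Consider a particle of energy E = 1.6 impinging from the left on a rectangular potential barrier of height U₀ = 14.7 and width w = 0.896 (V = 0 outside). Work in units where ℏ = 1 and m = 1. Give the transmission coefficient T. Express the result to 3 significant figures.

T = 0.000161

E < U₀: inside the barrier ψ ∝ e^{±κx} with κ = √(2m(U₀ − E))/ℏ = 5.119.
κw = 4.586, sinh(κw) = 49.06.
The exact tunnelling result is T⁻¹ = 1 + U₀² sinh²(κw) / [4E(U₀ − E)] = 6204, so T = 0.000161.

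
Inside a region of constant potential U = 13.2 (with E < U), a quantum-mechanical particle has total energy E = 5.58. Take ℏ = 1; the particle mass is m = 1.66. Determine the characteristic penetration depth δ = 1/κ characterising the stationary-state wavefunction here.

δ = 0.199

Since E < U the TISE in this region is ψ'' = κ²ψ with κ = √(2m(U − E))/ℏ.
κ = √(2 × 1.66 × 7.62) = 5.030. The penetration depth is δ = 1/κ = 0.199.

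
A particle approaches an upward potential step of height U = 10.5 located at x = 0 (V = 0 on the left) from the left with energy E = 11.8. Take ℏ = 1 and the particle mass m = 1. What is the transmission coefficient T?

T = 0.748

The wavenumbers are k₁ = √(2mE)/ℏ = 4.858 on the left and k₂ = √(2m(E − U))/ℏ = 1.612 on the right.
Matching ψ and ψ′ at x = 0 gives r = (k₁ − k₂)/(k₁ + k₂), so R = r² = 0.2516 and T = 1 − R = 0.7484.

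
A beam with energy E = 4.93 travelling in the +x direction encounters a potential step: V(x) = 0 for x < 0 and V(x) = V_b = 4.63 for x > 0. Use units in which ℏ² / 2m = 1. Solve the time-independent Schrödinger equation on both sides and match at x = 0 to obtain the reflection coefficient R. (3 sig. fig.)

On each side the TISE gives plane waves with k = √(2m(E − V))/ℏ: k₁ = √(2·½·4.93) = 2.220, k₂ = √(2·½·0.3) = 0.5477.
Continuity of ψ and ψ′ at the step yields the reflection amplitude r = (k₁ − k₂)/(k₁ + k₂) = 0.6043; thus R = |r|² = 0.3651, T = 0.6349.

R = 0.365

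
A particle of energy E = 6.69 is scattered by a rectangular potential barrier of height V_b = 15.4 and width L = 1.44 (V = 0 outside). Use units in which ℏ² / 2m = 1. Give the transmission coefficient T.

T = 0.000800

Since E < V_b the interior solution is evanescent with decay constant κ = √(2m(V_b − E))/ℏ = 2.951.
κL = 4.250, sinh(κL) = 35.04.
Matching ψ, ψ′ at both faces gives T = [1 + V_b² sinh²(κL) / (4E(V_b − E))]⁻¹ = 1/1250 = 0.000800.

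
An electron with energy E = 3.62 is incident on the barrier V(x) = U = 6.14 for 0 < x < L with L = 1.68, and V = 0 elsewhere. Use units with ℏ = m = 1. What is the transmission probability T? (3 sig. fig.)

T = 0.00205

E < U: inside the barrier ψ ∝ e^{±κx} with κ = √(2m(U − E))/ℏ = 2.245.
κL = 3.772, sinh(κL) = 21.71.
The exact tunnelling result is T⁻¹ = 1 + U² sinh²(κL) / [4E(U − E)] = 488.1, so T = 0.00205.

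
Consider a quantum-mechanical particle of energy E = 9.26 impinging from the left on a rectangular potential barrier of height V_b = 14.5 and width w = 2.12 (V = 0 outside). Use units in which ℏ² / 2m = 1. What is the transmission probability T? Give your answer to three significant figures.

T = 0.000225

E < V_b: inside the barrier ψ ∝ e^{±κx} with κ = √(2m(V_b − E))/ℏ = 2.289.
κw = 4.853, sinh(κw) = 64.05.
Matching ψ, ψ′ at both faces gives T = [1 + V_b² sinh²(κw) / (4E(V_b − E))]⁻¹ = 1/4445 = 0.000225.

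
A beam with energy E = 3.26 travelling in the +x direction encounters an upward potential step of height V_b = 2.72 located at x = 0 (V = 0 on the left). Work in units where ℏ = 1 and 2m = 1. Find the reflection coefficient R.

R = 0.178

On each side the TISE gives plane waves with k = √(2m(E − V))/ℏ: k₁ = √(2·½·3.26) = 1.806, k₂ = √(2·½·0.54) = 0.7348.
Continuity of ψ and ψ′ at the step yields the reflection amplitude r = (k₁ − k₂)/(k₁ + k₂) = 0.4215; thus R = |r|² = 0.1776, T = 0.8224.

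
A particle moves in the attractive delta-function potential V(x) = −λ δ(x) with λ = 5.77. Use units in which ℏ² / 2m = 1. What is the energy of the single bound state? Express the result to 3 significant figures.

E = -8.32

The bound state is ψ(x) = √κ e^{−κ|x|}. The derivative jump ψ'(0⁺) − ψ'(0⁻) = −(2mλ/ℏ²)ψ(0) fixes κ = mλ/ℏ² = 2.885.
Then E = −ℏ²κ²/(2m) = −mλ²/(2ℏ²) = -8.323.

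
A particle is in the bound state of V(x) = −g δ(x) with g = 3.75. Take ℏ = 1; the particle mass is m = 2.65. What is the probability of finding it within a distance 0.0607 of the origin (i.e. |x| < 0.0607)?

The normalised bound state is ψ = √κ e^{−κ|x|} with κ = mg/ℏ² = 9.938.
P(|x| < d) = ∫_{−d}^{d} κ e^{−2κ|x|} dx = 1 − e^{−2κd} = 1 − e^{−1.206} = 0.7007.

P = 0.701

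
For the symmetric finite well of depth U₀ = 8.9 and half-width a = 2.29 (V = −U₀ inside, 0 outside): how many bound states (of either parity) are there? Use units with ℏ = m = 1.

Define the well-strength parameter z₀ = (a/ℏ)√(2mU₀) = 2.29 × √(2·1·8.9) = 9.662.
The even/odd transcendental equations gain one root per π/2 in z₀, giving N = 1 + ⌊2z₀/π⌋ = 1 + ⌊6.151⌋ = 7.

N = 7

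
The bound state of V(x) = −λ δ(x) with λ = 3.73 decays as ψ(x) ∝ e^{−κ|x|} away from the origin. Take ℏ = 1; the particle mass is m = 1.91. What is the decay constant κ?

Integrate −(ℏ²/2m)ψ'' − λδ(x)ψ = Eψ from −ε to +ε: the ψ'' term gives ψ'(0⁺) − ψ'(0⁻) and the δ term gives −(2mλ/ℏ²)ψ(0).
With ψ ∝ e^{−κ|x|} this yields −2κ = −2mλ/ℏ², so κ = mλ/ℏ² = 7.124.

κ = 7.12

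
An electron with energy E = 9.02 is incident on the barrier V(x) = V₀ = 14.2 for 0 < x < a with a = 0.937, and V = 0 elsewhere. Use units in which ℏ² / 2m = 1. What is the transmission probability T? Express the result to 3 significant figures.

T = 0.0509

E < V₀: inside the barrier ψ ∝ e^{±κx} with κ = √(2m(V₀ − E))/ℏ = 2.276.
κa = 2.133, sinh(κa) = 4.159.
Matching ψ, ψ′ at both faces gives T = [1 + V₀² sinh²(κa) / (4E(V₀ − E))]⁻¹ = 1/19.66 = 0.0509.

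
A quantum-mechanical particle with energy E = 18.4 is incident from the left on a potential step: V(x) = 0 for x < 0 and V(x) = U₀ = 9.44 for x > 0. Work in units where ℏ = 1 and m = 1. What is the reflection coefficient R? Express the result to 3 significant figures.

On each side the TISE gives plane waves with k = √(2m(E − V))/ℏ: k₁ = √(2·1·18.4) = 6.066, k₂ = √(2·1·8.96) = 4.233.
Continuity of ψ and ψ′ at the step yields the reflection amplitude r = (k₁ − k₂)/(k₁ + k₂) = 0.1780; thus R = |r|² = 0.03168, T = 0.9683.

R = 0.0317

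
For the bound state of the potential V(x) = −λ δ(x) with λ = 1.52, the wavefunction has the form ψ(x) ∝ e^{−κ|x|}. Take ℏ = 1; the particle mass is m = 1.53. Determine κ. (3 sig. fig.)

Integrating the TISE across x = 0 gives the cusp condition ψ'(0⁺) − ψ'(0⁻) = −(2mλ/ℏ²)ψ(0).
With ψ ∝ e^{−κ|x|} this yields −2κ = −2mλ/ℏ², so κ = mλ/ℏ² = 2.326.

κ = 2.33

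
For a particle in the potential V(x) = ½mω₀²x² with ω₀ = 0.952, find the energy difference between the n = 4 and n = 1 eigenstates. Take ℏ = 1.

E_n = ℏω₀(n + ½), so ΔE = (4 − 1) ℏω₀ = 3 × 0.952 = 2.856.

ΔE = 2.86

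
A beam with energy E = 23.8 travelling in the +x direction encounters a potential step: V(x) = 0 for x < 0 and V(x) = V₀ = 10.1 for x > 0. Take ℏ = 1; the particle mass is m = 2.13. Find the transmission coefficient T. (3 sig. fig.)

The wavenumbers are k₁ = √(2mE)/ℏ = 10.07 on the left and k₂ = √(2m(E − V₀))/ℏ = 7.640 on the right.
Matching ψ and ψ′ at x = 0 gives r = (k₁ − k₂)/(k₁ + k₂), so R = r² = 0.01882 and T = 1 − R = 0.9812.

T = 0.981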